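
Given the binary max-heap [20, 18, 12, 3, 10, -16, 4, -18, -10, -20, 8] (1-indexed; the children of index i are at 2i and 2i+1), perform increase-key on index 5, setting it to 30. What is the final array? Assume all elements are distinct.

set index 5 from 10 to 30 → [20, 18, 12, 3, 30, -16, 4, -18, -10, -20, 8]
30 > parent 18 at index 2, swap → [20, 30, 12, 3, 18, -16, 4, -18, -10, -20, 8]
30 > parent 20 at index 1, swap → [30, 20, 12, 3, 18, -16, 4, -18, -10, -20, 8]

[30, 20, 12, 3, 18, -16, 4, -18, -10, -20, 8]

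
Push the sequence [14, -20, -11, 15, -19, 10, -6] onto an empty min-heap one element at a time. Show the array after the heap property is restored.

[-20, -19, -11, 15, 14, 10, -6]

Insert 14:
  append 14 at index 0 → [14] (no swap needed)
Insert -20:
  append -20 at index 1 → [14, -20]
  -20 < parent 14 at index 0, swap → [-20, 14]
Insert -11:
  append -11 at index 2 → [-20, 14, -11] (no swap needed)
Insert 15:
  append 15 at index 3 → [-20, 14, -11, 15] (no swap needed)
Insert -19:
  append -19 at index 4 → [-20, 14, -11, 15, -19]
  -19 < parent 14 at index 1, swap → [-20, -19, -11, 15, 14]
Insert 10:
  append 10 at index 5 → [-20, -19, -11, 15, 14, 10] (no swap needed)
Insert -6:
  append -6 at index 6 → [-20, -19, -11, 15, 14, 10, -6] (no swap needed)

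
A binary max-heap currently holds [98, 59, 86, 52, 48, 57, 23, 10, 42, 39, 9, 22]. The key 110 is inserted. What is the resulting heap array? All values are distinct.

[110, 59, 98, 52, 48, 86, 23, 10, 42, 39, 9, 22, 57]

append 110 at index 12 → [98, 59, 86, 52, 48, 57, 23, 10, 42, 39, 9, 22, 110]
110 > parent 57 at index 5, swap → [98, 59, 86, 52, 48, 110, 23, 10, 42, 39, 9, 22, 57]
110 > parent 86 at index 2, swap → [98, 59, 110, 52, 48, 86, 23, 10, 42, 39, 9, 22, 57]
110 > parent 98 at index 0, swap → [110, 59, 98, 52, 48, 86, 23, 10, 42, 39, 9, 22, 57]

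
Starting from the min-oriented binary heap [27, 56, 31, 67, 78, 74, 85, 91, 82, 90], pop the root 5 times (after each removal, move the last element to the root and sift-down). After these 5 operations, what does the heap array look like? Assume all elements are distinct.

[78, 82, 85, 90, 91]

extract-min #1 returns 27:
  remove root 27; move last element 90 to root → [90, 56, 31, 67, 78, 74, 85, 91, 82]
  90 vs smaller child 31 at index 2, swap → [31, 56, 90, 67, 78, 74, 85, 91, 82]
  90 vs smaller child 74 at index 5, swap → [31, 56, 74, 67, 78, 90, 85, 91, 82]
extract-min #2 returns 31:
  remove root 31; move last element 82 to root → [82, 56, 74, 67, 78, 90, 85, 91]
  82 vs smaller child 56 at index 1, swap → [56, 82, 74, 67, 78, 90, 85, 91]
  82 vs smaller child 67 at index 3, swap → [56, 67, 74, 82, 78, 90, 85, 91]
extract-min #3 returns 56:
  remove root 56; move last element 91 to root → [91, 67, 74, 82, 78, 90, 85]
  91 vs smaller child 67 at index 1, swap → [67, 91, 74, 82, 78, 90, 85]
  91 vs smaller child 78 at index 4, swap → [67, 78, 74, 82, 91, 90, 85]
extract-min #4 returns 67:
  remove root 67; move last element 85 to root → [85, 78, 74, 82, 91, 90]
  85 vs smaller child 74 at index 2, swap → [74, 78, 85, 82, 91, 90]
extract-min #5 returns 74:
  remove root 74; move last element 90 to root → [90, 78, 85, 82, 91]
  90 vs smaller child 78 at index 1, swap → [78, 90, 85, 82, 91]
  90 vs smaller child 82 at index 3, swap → [78, 82, 85, 90, 91]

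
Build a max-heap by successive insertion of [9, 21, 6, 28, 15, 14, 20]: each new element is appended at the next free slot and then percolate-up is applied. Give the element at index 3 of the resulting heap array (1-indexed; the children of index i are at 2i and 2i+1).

20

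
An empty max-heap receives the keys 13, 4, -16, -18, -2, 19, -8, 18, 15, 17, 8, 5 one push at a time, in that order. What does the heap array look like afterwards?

Insert 13:
  append 13 at index 0 → [13] (no swap needed)
Insert 4:
  append 4 at index 1 → [13, 4] (no swap needed)
Insert -16:
  append -16 at index 2 → [13, 4, -16] (no swap needed)
Insert -18:
  append -18 at index 3 → [13, 4, -16, -18] (no swap needed)
Insert -2:
  append -2 at index 4 → [13, 4, -16, -18, -2] (no swap needed)
Insert 19:
  append 19 at index 5 → [13, 4, -16, -18, -2, 19]
  19 > parent -16 at index 2, swap → [13, 4, 19, -18, -2, -16]
  19 > parent 13 at index 0, swap → [19, 4, 13, -18, -2, -16]
Insert -8:
  append -8 at index 6 → [19, 4, 13, -18, -2, -16, -8] (no swap needed)
Insert 18:
  append 18 at index 7 → [19, 4, 13, -18, -2, -16, -8, 18]
  18 > parent -18 at index 3, swap → [19, 4, 13, 18, -2, -16, -8, -18]
  18 > parent 4 at index 1, swap → [19, 18, 13, 4, -2, -16, -8, -18]
Insert 15:
  append 15 at index 8 → [19, 18, 13, 4, -2, -16, -8, -18, 15]
  15 > parent 4 at index 3, swap → [19, 18, 13, 15, -2, -16, -8, -18, 4]
Insert 17:
  append 17 at index 9 → [19, 18, 13, 15, -2, -16, -8, -18, 4, 17]
  17 > parent -2 at index 4, swap → [19, 18, 13, 15, 17, -16, -8, -18, 4, -2]
Insert 8:
  append 8 at index 10 → [19, 18, 13, 15, 17, -16, -8, -18, 4, -2, 8] (no swap needed)
Insert 5:
  append 5 at index 11 → [19, 18, 13, 15, 17, -16, -8, -18, 4, -2, 8, 5]
  5 > parent -16 at index 5, swap → [19, 18, 13, 15, 17, 5, -8, -18, 4, -2, 8, -16]

[19, 18, 13, 15, 17, 5, -8, -18, 4, -2, 8, -16]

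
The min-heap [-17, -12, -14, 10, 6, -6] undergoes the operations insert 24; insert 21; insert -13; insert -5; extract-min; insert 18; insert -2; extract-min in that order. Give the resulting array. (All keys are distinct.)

insert 24:
  append 24 at index 6 → [-17, -12, -14, 10, 6, -6, 24] (no swap needed)
insert 21:
  append 21 at index 7 → [-17, -12, -14, 10, 6, -6, 24, 21] (no swap needed)
insert -13:
  append -13 at index 8 → [-17, -12, -14, 10, 6, -6, 24, 21, -13]
  -13 < parent 10 at index 3, swap → [-17, -12, -14, -13, 6, -6, 24, 21, 10]
  -13 < parent -12 at index 1, swap → [-17, -13, -14, -12, 6, -6, 24, 21, 10]
insert -5:
  append -5 at index 9 → [-17, -13, -14, -12, 6, -6, 24, 21, 10, -5]
  -5 < parent 6 at index 4, swap → [-17, -13, -14, -12, -5, -6, 24, 21, 10, 6]
extract-min → returns -17:
  remove root -17; move last element 6 to root → [6, -13, -14, -12, -5, -6, 24, 21, 10]
  6 vs smaller child -14 at index 2, swap → [-14, -13, 6, -12, -5, -6, 24, 21, 10]
  6 vs smaller child -6 at index 5, swap → [-14, -13, -6, -12, -5, 6, 24, 21, 10]
insert 18:
  append 18 at index 9 → [-14, -13, -6, -12, -5, 6, 24, 21, 10, 18] (no swap needed)
insert -2:
  append -2 at index 10 → [-14, -13, -6, -12, -5, 6, 24, 21, 10, 18, -2] (no swap needed)
extract-min → returns -14:
  remove root -14; move last element -2 to root → [-2, -13, -6, -12, -5, 6, 24, 21, 10, 18]
  -2 vs smaller child -13 at index 1, swap → [-13, -2, -6, -12, -5, 6, 24, 21, 10, 18]
  -2 vs smaller child -12 at index 3, swap → [-13, -12, -6, -2, -5, 6, 24, 21, 10, 18]

[-13, -12, -6, -2, -5, 6, 24, 21, 10, 18]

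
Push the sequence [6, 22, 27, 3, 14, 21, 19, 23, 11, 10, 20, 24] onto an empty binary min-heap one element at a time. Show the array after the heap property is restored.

Insert 6:
  append 6 at index 0 → [6] (no swap needed)
Insert 22:
  append 22 at index 1 → [6, 22] (no swap needed)
Insert 27:
  append 27 at index 2 → [6, 22, 27] (no swap needed)
Insert 3:
  append 3 at index 3 → [6, 22, 27, 3]
  3 < parent 22 at index 1, swap → [6, 3, 27, 22]
  3 < parent 6 at index 0, swap → [3, 6, 27, 22]
Insert 14:
  append 14 at index 4 → [3, 6, 27, 22, 14] (no swap needed)
Insert 21:
  append 21 at index 5 → [3, 6, 27, 22, 14, 21]
  21 < parent 27 at index 2, swap → [3, 6, 21, 22, 14, 27]
Insert 19:
  append 19 at index 6 → [3, 6, 21, 22, 14, 27, 19]
  19 < parent 21 at index 2, swap → [3, 6, 19, 22, 14, 27, 21]
Insert 23:
  append 23 at index 7 → [3, 6, 19, 22, 14, 27, 21, 23] (no swap needed)
Insert 11:
  append 11 at index 8 → [3, 6, 19, 22, 14, 27, 21, 23, 11]
  11 < parent 22 at index 3, swap → [3, 6, 19, 11, 14, 27, 21, 23, 22]
Insert 10:
  append 10 at index 9 → [3, 6, 19, 11, 14, 27, 21, 23, 22, 10]
  10 < parent 14 at index 4, swap → [3, 6, 19, 11, 10, 27, 21, 23, 22, 14]
Insert 20:
  append 20 at index 10 → [3, 6, 19, 11, 10, 27, 21, 23, 22, 14, 20] (no swap needed)
Insert 24:
  append 24 at index 11 → [3, 6, 19, 11, 10, 27, 21, 23, 22, 14, 20, 24]
  24 < parent 27 at index 5, swap → [3, 6, 19, 11, 10, 24, 21, 23, 22, 14, 20, 27]

[3, 6, 19, 11, 10, 24, 21, 23, 22, 14, 20, 27]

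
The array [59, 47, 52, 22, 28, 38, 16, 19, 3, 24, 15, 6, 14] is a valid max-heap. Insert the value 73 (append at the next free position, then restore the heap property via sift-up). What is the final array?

[73, 47, 59, 22, 28, 38, 52, 19, 3, 24, 15, 6, 14, 16]

append 73 at index 13 → [59, 47, 52, 22, 28, 38, 16, 19, 3, 24, 15, 6, 14, 73]
73 > parent 16 at index 6, swap → [59, 47, 52, 22, 28, 38, 73, 19, 3, 24, 15, 6, 14, 16]
73 > parent 52 at index 2, swap → [59, 47, 73, 22, 28, 38, 52, 19, 3, 24, 15, 6, 14, 16]
73 > parent 59 at index 0, swap → [73, 47, 59, 22, 28, 38, 52, 19, 3, 24, 15, 6, 14, 16]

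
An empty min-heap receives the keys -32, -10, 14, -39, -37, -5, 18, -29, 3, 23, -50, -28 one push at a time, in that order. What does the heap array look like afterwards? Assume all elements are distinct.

[-50, -39, -28, -29, -37, -5, 18, -10, 3, 23, -32, 14]

Insert -32:
  append -32 at index 0 → [-32] (no swap needed)
Insert -10:
  append -10 at index 1 → [-32, -10] (no swap needed)
Insert 14:
  append 14 at index 2 → [-32, -10, 14] (no swap needed)
Insert -39:
  append -39 at index 3 → [-32, -10, 14, -39]
  -39 < parent -10 at index 1, swap → [-32, -39, 14, -10]
  -39 < parent -32 at index 0, swap → [-39, -32, 14, -10]
Insert -37:
  append -37 at index 4 → [-39, -32, 14, -10, -37]
  -37 < parent -32 at index 1, swap → [-39, -37, 14, -10, -32]
Insert -5:
  append -5 at index 5 → [-39, -37, 14, -10, -32, -5]
  -5 < parent 14 at index 2, swap → [-39, -37, -5, -10, -32, 14]
Insert 18:
  append 18 at index 6 → [-39, -37, -5, -10, -32, 14, 18] (no swap needed)
Insert -29:
  append -29 at index 7 → [-39, -37, -5, -10, -32, 14, 18, -29]
  -29 < parent -10 at index 3, swap → [-39, -37, -5, -29, -32, 14, 18, -10]
Insert 3:
  append 3 at index 8 → [-39, -37, -5, -29, -32, 14, 18, -10, 3] (no swap needed)
Insert 23:
  append 23 at index 9 → [-39, -37, -5, -29, -32, 14, 18, -10, 3, 23] (no swap needed)
Insert -50:
  append -50 at index 10 → [-39, -37, -5, -29, -32, 14, 18, -10, 3, 23, -50]
  -50 < parent -32 at index 4, swap → [-39, -37, -5, -29, -50, 14, 18, -10, 3, 23, -32]
  -50 < parent -37 at index 1, swap → [-39, -50, -5, -29, -37, 14, 18, -10, 3, 23, -32]
  -50 < parent -39 at index 0, swap → [-50, -39, -5, -29, -37, 14, 18, -10, 3, 23, -32]
Insert -28:
  append -28 at index 11 → [-50, -39, -5, -29, -37, 14, 18, -10, 3, 23, -32, -28]
  -28 < parent 14 at index 5, swap → [-50, -39, -5, -29, -37, -28, 18, -10, 3, 23, -32, 14]
  -28 < parent -5 at index 2, swap → [-50, -39, -28, -29, -37, -5, 18, -10, 3, 23, -32, 14]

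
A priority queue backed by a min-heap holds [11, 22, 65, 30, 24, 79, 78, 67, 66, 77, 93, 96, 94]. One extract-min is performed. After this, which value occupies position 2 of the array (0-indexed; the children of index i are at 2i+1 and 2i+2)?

65

remove root 11; move last element 94 to root → [94, 22, 65, 30, 24, 79, 78, 67, 66, 77, 93, 96]
94 vs smaller child 22 at index 1, swap → [22, 94, 65, 30, 24, 79, 78, 67, 66, 77, 93, 96]
94 vs smaller child 24 at index 4, swap → [22, 24, 65, 30, 94, 79, 78, 67, 66, 77, 93, 96]
94 vs smaller child 77 at index 9, swap → [22, 24, 65, 30, 77, 79, 78, 67, 66, 94, 93, 96]
resulting array: [22, 24, 65, 30, 77, 79, 78, 67, 66, 94, 93, 96]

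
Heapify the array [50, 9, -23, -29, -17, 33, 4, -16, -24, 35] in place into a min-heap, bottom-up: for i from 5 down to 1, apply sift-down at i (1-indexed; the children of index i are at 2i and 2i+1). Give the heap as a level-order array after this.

[-29, -24, -23, -16, -17, 33, 4, 50, 9, 35]

sift down from index 5: already satisfies heap property
sift down from index 4: already satisfies heap property
sift down from index 3: already satisfies heap property
sift down from index 2:
  9 vs smaller child -29 at index 4, swap → [50, -29, -23, 9, -17, 33, 4, -16, -24, 35]
  9 vs smaller child -24 at index 9, swap → [50, -29, -23, -24, -17, 33, 4, -16, 9, 35]
sift down from index 1:
  50 vs smaller child -29 at index 2, swap → [-29, 50, -23, -24, -17, 33, 4, -16, 9, 35]
  50 vs smaller child -24 at index 4, swap → [-29, -24, -23, 50, -17, 33, 4, -16, 9, 35]
  50 vs smaller child -16 at index 8, swap → [-29, -24, -23, -16, -17, 33, 4, 50, 9, 35]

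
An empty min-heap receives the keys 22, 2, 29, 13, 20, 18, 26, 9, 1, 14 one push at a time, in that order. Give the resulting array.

Insert 22:
  append 22 at index 0 → [22] (no swap needed)
Insert 2:
  append 2 at index 1 → [22, 2]
  2 < parent 22 at index 0, swap → [2, 22]
Insert 29:
  append 29 at index 2 → [2, 22, 29] (no swap needed)
Insert 13:
  append 13 at index 3 → [2, 22, 29, 13]
  13 < parent 22 at index 1, swap → [2, 13, 29, 22]
Insert 20:
  append 20 at index 4 → [2, 13, 29, 22, 20] (no swap needed)
Insert 18:
  append 18 at index 5 → [2, 13, 29, 22, 20, 18]
  18 < parent 29 at index 2, swap → [2, 13, 18, 22, 20, 29]
Insert 26:
  append 26 at index 6 → [2, 13, 18, 22, 20, 29, 26] (no swap needed)
Insert 9:
  append 9 at index 7 → [2, 13, 18, 22, 20, 29, 26, 9]
  9 < parent 22 at index 3, swap → [2, 13, 18, 9, 20, 29, 26, 22]
  9 < parent 13 at index 1, swap → [2, 9, 18, 13, 20, 29, 26, 22]
Insert 1:
  append 1 at index 8 → [2, 9, 18, 13, 20, 29, 26, 22, 1]
  1 < parent 13 at index 3, swap → [2, 9, 18, 1, 20, 29, 26, 22, 13]
  1 < parent 9 at index 1, swap → [2, 1, 18, 9, 20, 29, 26, 22, 13]
  1 < parent 2 at index 0, swap → [1, 2, 18, 9, 20, 29, 26, 22, 13]
Insert 14:
  append 14 at index 9 → [1, 2, 18, 9, 20, 29, 26, 22, 13, 14]
  14 < parent 20 at index 4, swap → [1, 2, 18, 9, 14, 29, 26, 22, 13, 20]

[1, 2, 18, 9, 14, 29, 26, 22, 13, 20]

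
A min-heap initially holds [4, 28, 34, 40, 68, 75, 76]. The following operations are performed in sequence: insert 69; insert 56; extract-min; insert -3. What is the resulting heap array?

insert 69:
  append 69 at index 7 → [4, 28, 34, 40, 68, 75, 76, 69] (no swap needed)
insert 56:
  append 56 at index 8 → [4, 28, 34, 40, 68, 75, 76, 69, 56] (no swap needed)
extract-min → returns 4:
  remove root 4; move last element 56 to root → [56, 28, 34, 40, 68, 75, 76, 69]
  56 vs smaller child 28 at index 1, swap → [28, 56, 34, 40, 68, 75, 76, 69]
  56 vs smaller child 40 at index 3, swap → [28, 40, 34, 56, 68, 75, 76, 69]
insert -3:
  append -3 at index 8 → [28, 40, 34, 56, 68, 75, 76, 69, -3]
  -3 < parent 56 at index 3, swap → [28, 40, 34, -3, 68, 75, 76, 69, 56]
  -3 < parent 40 at index 1, swap → [28, -3, 34, 40, 68, 75, 76, 69, 56]
  -3 < parent 28 at index 0, swap → [-3, 28, 34, 40, 68, 75, 76, 69, 56]

[-3, 28, 34, 40, 68, 75, 76, 69, 56]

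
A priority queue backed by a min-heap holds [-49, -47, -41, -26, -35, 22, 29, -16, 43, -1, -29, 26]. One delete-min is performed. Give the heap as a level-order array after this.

[-47, -35, -41, -26, -29, 22, 29, -16, 43, -1, 26]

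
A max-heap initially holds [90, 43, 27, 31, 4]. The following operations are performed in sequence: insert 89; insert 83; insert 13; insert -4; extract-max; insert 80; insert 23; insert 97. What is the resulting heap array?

insert 89:
  append 89 at index 5 → [90, 43, 27, 31, 4, 89]
  89 > parent 27 at index 2, swap → [90, 43, 89, 31, 4, 27]
insert 83:
  append 83 at index 6 → [90, 43, 89, 31, 4, 27, 83] (no swap needed)
insert 13:
  append 13 at index 7 → [90, 43, 89, 31, 4, 27, 83, 13] (no swap needed)
insert -4:
  append -4 at index 8 → [90, 43, 89, 31, 4, 27, 83, 13, -4] (no swap needed)
extract-max → returns 90:
  remove root 90; move last element -4 to root → [-4, 43, 89, 31, 4, 27, 83, 13]
  -4 vs larger child 89 at index 2, swap → [89, 43, -4, 31, 4, 27, 83, 13]
  -4 vs larger child 83 at index 6, swap → [89, 43, 83, 31, 4, 27, -4, 13]
insert 80:
  append 80 at index 8 → [89, 43, 83, 31, 4, 27, -4, 13, 80]
  80 > parent 31 at index 3, swap → [89, 43, 83, 80, 4, 27, -4, 13, 31]
  80 > parent 43 at index 1, swap → [89, 80, 83, 43, 4, 27, -4, 13, 31]
insert 23:
  append 23 at index 9 → [89, 80, 83, 43, 4, 27, -4, 13, 31, 23]
  23 > parent 4 at index 4, swap → [89, 80, 83, 43, 23, 27, -4, 13, 31, 4]
insert 97:
  append 97 at index 10 → [89, 80, 83, 43, 23, 27, -4, 13, 31, 4, 97]
  97 > parent 23 at index 4, swap → [89, 80, 83, 43, 97, 27, -4, 13, 31, 4, 23]
  97 > parent 80 at index 1, swap → [89, 97, 83, 43, 80, 27, -4, 13, 31, 4, 23]
  97 > parent 89 at index 0, swap → [97, 89, 83, 43, 80, 27, -4, 13, 31, 4, 23]

[97, 89, 83, 43, 80, 27, -4, 13, 31, 4, 23]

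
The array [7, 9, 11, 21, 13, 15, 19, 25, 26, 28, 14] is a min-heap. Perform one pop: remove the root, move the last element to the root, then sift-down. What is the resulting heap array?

remove root 7; move last element 14 to root → [14, 9, 11, 21, 13, 15, 19, 25, 26, 28]
14 vs smaller child 9 at index 1, swap → [9, 14, 11, 21, 13, 15, 19, 25, 26, 28]
14 vs smaller child 13 at index 4, swap → [9, 13, 11, 21, 14, 15, 19, 25, 26, 28]

[9, 13, 11, 21, 14, 15, 19, 25, 26, 28]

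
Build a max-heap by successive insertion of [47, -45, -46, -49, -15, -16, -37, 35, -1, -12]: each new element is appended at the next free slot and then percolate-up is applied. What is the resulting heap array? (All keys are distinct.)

[47, 35, -16, -1, -12, -46, -37, -49, -15, -45]

Insert 47:
  append 47 at index 0 → [47] (no swap needed)
Insert -45:
  append -45 at index 1 → [47, -45] (no swap needed)
Insert -46:
  append -46 at index 2 → [47, -45, -46] (no swap needed)
Insert -49:
  append -49 at index 3 → [47, -45, -46, -49] (no swap needed)
Insert -15:
  append -15 at index 4 → [47, -45, -46, -49, -15]
  -15 > parent -45 at index 1, swap → [47, -15, -46, -49, -45]
Insert -16:
  append -16 at index 5 → [47, -15, -46, -49, -45, -16]
  -16 > parent -46 at index 2, swap → [47, -15, -16, -49, -45, -46]
Insert -37:
  append -37 at index 6 → [47, -15, -16, -49, -45, -46, -37] (no swap needed)
Insert 35:
  append 35 at index 7 → [47, -15, -16, -49, -45, -46, -37, 35]
  35 > parent -49 at index 3, swap → [47, -15, -16, 35, -45, -46, -37, -49]
  35 > parent -15 at index 1, swap → [47, 35, -16, -15, -45, -46, -37, -49]
Insert -1:
  append -1 at index 8 → [47, 35, -16, -15, -45, -46, -37, -49, -1]
  -1 > parent -15 at index 3, swap → [47, 35, -16, -1, -45, -46, -37, -49, -15]
Insert -12:
  append -12 at index 9 → [47, 35, -16, -1, -45, -46, -37, -49, -15, -12]
  -12 > parent -45 at index 4, swap → [47, 35, -16, -1, -12, -46, -37, -49, -15, -45]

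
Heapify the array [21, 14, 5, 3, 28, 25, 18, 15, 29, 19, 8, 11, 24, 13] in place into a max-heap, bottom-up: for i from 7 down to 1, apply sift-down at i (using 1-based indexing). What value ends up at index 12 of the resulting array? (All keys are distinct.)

11

sift down from index 7: already satisfies heap property
sift down from index 6: already satisfies heap property
sift down from index 5: already satisfies heap property
sift down from index 4:
  3 vs larger child 29 at index 9, swap → [21, 14, 5, 29, 28, 25, 18, 15, 3, 19, 8, 11, 24, 13]
sift down from index 3:
  5 vs larger child 25 at index 6, swap → [21, 14, 25, 29, 28, 5, 18, 15, 3, 19, 8, 11, 24, 13]
  5 vs larger child 24 at index 13, swap → [21, 14, 25, 29, 28, 24, 18, 15, 3, 19, 8, 11, 5, 13]
sift down from index 2:
  14 vs larger child 29 at index 4, swap → [21, 29, 25, 14, 28, 24, 18, 15, 3, 19, 8, 11, 5, 13]
  14 vs larger child 15 at index 8, swap → [21, 29, 25, 15, 28, 24, 18, 14, 3, 19, 8, 11, 5, 13]
sift down from index 1:
  21 vs larger child 29 at index 2, swap → [29, 21, 25, 15, 28, 24, 18, 14, 3, 19, 8, 11, 5, 13]
  21 vs larger child 28 at index 5, swap → [29, 28, 25, 15, 21, 24, 18, 14, 3, 19, 8, 11, 5, 13]
resulting array: [29, 28, 25, 15, 21, 24, 18, 14, 3, 19, 8, 11, 5, 13]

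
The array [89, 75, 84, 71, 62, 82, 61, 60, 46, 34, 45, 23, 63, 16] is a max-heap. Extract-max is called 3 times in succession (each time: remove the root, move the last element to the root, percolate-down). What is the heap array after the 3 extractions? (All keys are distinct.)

[75, 71, 63, 60, 62, 23, 61, 16, 46, 34, 45]

extract-max #1 returns 89:
  remove root 89; move last element 16 to root → [16, 75, 84, 71, 62, 82, 61, 60, 46, 34, 45, 23, 63]
  16 vs larger child 84 at index 2, swap → [84, 75, 16, 71, 62, 82, 61, 60, 46, 34, 45, 23, 63]
  16 vs larger child 82 at index 5, swap → [84, 75, 82, 71, 62, 16, 61, 60, 46, 34, 45, 23, 63]
  16 vs larger child 63 at index 12, swap → [84, 75, 82, 71, 62, 63, 61, 60, 46, 34, 45, 23, 16]
extract-max #2 returns 84:
  remove root 84; move last element 16 to root → [16, 75, 82, 71, 62, 63, 61, 60, 46, 34, 45, 23]
  16 vs larger child 82 at index 2, swap → [82, 75, 16, 71, 62, 63, 61, 60, 46, 34, 45, 23]
  16 vs larger child 63 at index 5, swap → [82, 75, 63, 71, 62, 16, 61, 60, 46, 34, 45, 23]
  16 vs only child 23 at index 11, swap → [82, 75, 63, 71, 62, 23, 61, 60, 46, 34, 45, 16]
extract-max #3 returns 82:
  remove root 82; move last element 16 to root → [16, 75, 63, 71, 62, 23, 61, 60, 46, 34, 45]
  16 vs larger child 75 at index 1, swap → [75, 16, 63, 71, 62, 23, 61, 60, 46, 34, 45]
  16 vs larger child 71 at index 3, swap → [75, 71, 63, 16, 62, 23, 61, 60, 46, 34, 45]
  16 vs larger child 60 at index 7, swap → [75, 71, 63, 60, 62, 23, 61, 16, 46, 34, 45]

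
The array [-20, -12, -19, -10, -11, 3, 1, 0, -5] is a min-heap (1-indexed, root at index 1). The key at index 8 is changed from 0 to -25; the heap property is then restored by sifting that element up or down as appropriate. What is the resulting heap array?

[-25, -20, -19, -12, -11, 3, 1, -10, -5]

set index 8 from 0 to -25 → [-20, -12, -19, -10, -11, 3, 1, -25, -5]
-25 < parent -10 at index 4, swap → [-20, -12, -19, -25, -11, 3, 1, -10, -5]
-25 < parent -12 at index 2, swap → [-20, -25, -19, -12, -11, 3, 1, -10, -5]
-25 < parent -20 at index 1, swap → [-25, -20, -19, -12, -11, 3, 1, -10, -5]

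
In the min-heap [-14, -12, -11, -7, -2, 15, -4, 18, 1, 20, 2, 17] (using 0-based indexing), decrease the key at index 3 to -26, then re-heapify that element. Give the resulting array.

set index 3 from -7 to -26 → [-14, -12, -11, -26, -2, 15, -4, 18, 1, 20, 2, 17]
-26 < parent -12 at index 1, swap → [-14, -26, -11, -12, -2, 15, -4, 18, 1, 20, 2, 17]
-26 < parent -14 at index 0, swap → [-26, -14, -11, -12, -2, 15, -4, 18, 1, 20, 2, 17]

[-26, -14, -11, -12, -2, 15, -4, 18, 1, 20, 2, 17]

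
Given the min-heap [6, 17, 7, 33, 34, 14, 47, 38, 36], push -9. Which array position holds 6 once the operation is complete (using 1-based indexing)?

2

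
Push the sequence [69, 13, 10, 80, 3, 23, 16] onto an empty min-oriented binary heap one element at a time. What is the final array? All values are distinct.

[3, 10, 13, 80, 69, 23, 16]

Insert 69:
  append 69 at index 0 → [69] (no swap needed)
Insert 13:
  append 13 at index 1 → [69, 13]
  13 < parent 69 at index 0, swap → [13, 69]
Insert 10:
  append 10 at index 2 → [13, 69, 10]
  10 < parent 13 at index 0, swap → [10, 69, 13]
Insert 80:
  append 80 at index 3 → [10, 69, 13, 80] (no swap needed)
Insert 3:
  append 3 at index 4 → [10, 69, 13, 80, 3]
  3 < parent 69 at index 1, swap → [10, 3, 13, 80, 69]
  3 < parent 10 at index 0, swap → [3, 10, 13, 80, 69]
Insert 23:
  append 23 at index 5 → [3, 10, 13, 80, 69, 23] (no swap needed)
Insert 16:
  append 16 at index 6 → [3, 10, 13, 80, 69, 23, 16] (no swap needed)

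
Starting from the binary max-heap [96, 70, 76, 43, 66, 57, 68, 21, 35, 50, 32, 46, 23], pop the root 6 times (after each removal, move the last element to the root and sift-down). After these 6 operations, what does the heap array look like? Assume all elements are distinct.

extract-max #1 returns 96:
  remove root 96; move last element 23 to root → [23, 70, 76, 43, 66, 57, 68, 21, 35, 50, 32, 46]
  23 vs larger child 76 at index 2, swap → [76, 70, 23, 43, 66, 57, 68, 21, 35, 50, 32, 46]
  23 vs larger child 68 at index 6, swap → [76, 70, 68, 43, 66, 57, 23, 21, 35, 50, 32, 46]
extract-max #2 returns 76:
  remove root 76; move last element 46 to root → [46, 70, 68, 43, 66, 57, 23, 21, 35, 50, 32]
  46 vs larger child 70 at index 1, swap → [70, 46, 68, 43, 66, 57, 23, 21, 35, 50, 32]
  46 vs larger child 66 at index 4, swap → [70, 66, 68, 43, 46, 57, 23, 21, 35, 50, 32]
  46 vs larger child 50 at index 9, swap → [70, 66, 68, 43, 50, 57, 23, 21, 35, 46, 32]
extract-max #3 returns 70:
  remove root 70; move last element 32 to root → [32, 66, 68, 43, 50, 57, 23, 21, 35, 46]
  32 vs larger child 68 at index 2, swap → [68, 66, 32, 43, 50, 57, 23, 21, 35, 46]
  32 vs larger child 57 at index 5, swap → [68, 66, 57, 43, 50, 32, 23, 21, 35, 46]
extract-max #4 returns 68:
  remove root 68; move last element 46 to root → [46, 66, 57, 43, 50, 32, 23, 21, 35]
  46 vs larger child 66 at index 1, swap → [66, 46, 57, 43, 50, 32, 23, 21, 35]
  46 vs larger child 50 at index 4, swap → [66, 50, 57, 43, 46, 32, 23, 21, 35]
extract-max #5 returns 66:
  remove root 66; move last element 35 to root → [35, 50, 57, 43, 46, 32, 23, 21]
  35 vs larger child 57 at index 2, swap → [57, 50, 35, 43, 46, 32, 23, 21]
extract-max #6 returns 57:
  remove root 57; move last element 21 to root → [21, 50, 35, 43, 46, 32, 23]
  21 vs larger child 50 at index 1, swap → [50, 21, 35, 43, 46, 32, 23]
  21 vs larger child 46 at index 4, swap → [50, 46, 35, 43, 21, 32, 23]

[50, 46, 35, 43, 21, 32, 23]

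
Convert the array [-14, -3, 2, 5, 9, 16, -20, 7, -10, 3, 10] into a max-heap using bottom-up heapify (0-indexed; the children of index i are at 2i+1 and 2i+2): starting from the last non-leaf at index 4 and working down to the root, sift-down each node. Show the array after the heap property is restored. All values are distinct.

[16, 10, 2, 7, 9, -14, -20, 5, -10, 3, -3]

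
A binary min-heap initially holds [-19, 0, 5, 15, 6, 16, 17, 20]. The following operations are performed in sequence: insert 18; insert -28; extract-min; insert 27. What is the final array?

[-19, 0, 5, 15, 6, 16, 17, 20, 18, 27]

insert 18:
  append 18 at index 8 → [-19, 0, 5, 15, 6, 16, 17, 20, 18] (no swap needed)
insert -28:
  append -28 at index 9 → [-19, 0, 5, 15, 6, 16, 17, 20, 18, -28]
  -28 < parent 6 at index 4, swap → [-19, 0, 5, 15, -28, 16, 17, 20, 18, 6]
  -28 < parent 0 at index 1, swap → [-19, -28, 5, 15, 0, 16, 17, 20, 18, 6]
  -28 < parent -19 at index 0, swap → [-28, -19, 5, 15, 0, 16, 17, 20, 18, 6]
extract-min → returns -28:
  remove root -28; move last element 6 to root → [6, -19, 5, 15, 0, 16, 17, 20, 18]
  6 vs smaller child -19 at index 1, swap → [-19, 6, 5, 15, 0, 16, 17, 20, 18]
  6 vs smaller child 0 at index 4, swap → [-19, 0, 5, 15, 6, 16, 17, 20, 18]
insert 27:
  append 27 at index 9 → [-19, 0, 5, 15, 6, 16, 17, 20, 18, 27] (no swap needed)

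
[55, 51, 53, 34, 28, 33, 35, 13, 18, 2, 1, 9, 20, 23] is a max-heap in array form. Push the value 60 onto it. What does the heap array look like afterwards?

append 60 at index 14 → [55, 51, 53, 34, 28, 33, 35, 13, 18, 2, 1, 9, 20, 23, 60]
60 > parent 35 at index 6, swap → [55, 51, 53, 34, 28, 33, 60, 13, 18, 2, 1, 9, 20, 23, 35]
60 > parent 53 at index 2, swap → [55, 51, 60, 34, 28, 33, 53, 13, 18, 2, 1, 9, 20, 23, 35]
60 > parent 55 at index 0, swap → [60, 51, 55, 34, 28, 33, 53, 13, 18, 2, 1, 9, 20, 23, 35]

[60, 51, 55, 34, 28, 33, 53, 13, 18, 2, 1, 9, 20, 23, 35]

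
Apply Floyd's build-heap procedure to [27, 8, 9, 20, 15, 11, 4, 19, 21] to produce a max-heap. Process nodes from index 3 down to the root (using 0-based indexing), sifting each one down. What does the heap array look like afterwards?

sift down from index 3:
  20 vs larger child 21 at index 8, swap → [27, 8, 9, 21, 15, 11, 4, 19, 20]
sift down from index 2:
  9 vs larger child 11 at index 5, swap → [27, 8, 11, 21, 15, 9, 4, 19, 20]
sift down from index 1:
  8 vs larger child 21 at index 3, swap → [27, 21, 11, 8, 15, 9, 4, 19, 20]
  8 vs larger child 20 at index 8, swap → [27, 21, 11, 20, 15, 9, 4, 19, 8]
sift down from index 0: already satisfies heap property

[27, 21, 11, 20, 15, 9, 4, 19, 8]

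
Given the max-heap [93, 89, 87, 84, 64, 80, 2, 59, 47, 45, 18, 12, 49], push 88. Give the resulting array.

[93, 89, 88, 84, 64, 80, 87, 59, 47, 45, 18, 12, 49, 2]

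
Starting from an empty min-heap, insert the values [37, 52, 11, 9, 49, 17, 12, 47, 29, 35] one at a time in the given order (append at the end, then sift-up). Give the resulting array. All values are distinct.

Insert 37:
  append 37 at index 0 → [37] (no swap needed)
Insert 52:
  append 52 at index 1 → [37, 52] (no swap needed)
Insert 11:
  append 11 at index 2 → [37, 52, 11]
  11 < parent 37 at index 0, swap → [11, 52, 37]
Insert 9:
  append 9 at index 3 → [11, 52, 37, 9]
  9 < parent 52 at index 1, swap → [11, 9, 37, 52]
  9 < parent 11 at index 0, swap → [9, 11, 37, 52]
Insert 49:
  append 49 at index 4 → [9, 11, 37, 52, 49] (no swap needed)
Insert 17:
  append 17 at index 5 → [9, 11, 37, 52, 49, 17]
  17 < parent 37 at index 2, swap → [9, 11, 17, 52, 49, 37]
Insert 12:
  append 12 at index 6 → [9, 11, 17, 52, 49, 37, 12]
  12 < parent 17 at index 2, swap → [9, 11, 12, 52, 49, 37, 17]
Insert 47:
  append 47 at index 7 → [9, 11, 12, 52, 49, 37, 17, 47]
  47 < parent 52 at index 3, swap → [9, 11, 12, 47, 49, 37, 17, 52]
Insert 29:
  append 29 at index 8 → [9, 11, 12, 47, 49, 37, 17, 52, 29]
  29 < parent 47 at index 3, swap → [9, 11, 12, 29, 49, 37, 17, 52, 47]
Insert 35:
  append 35 at index 9 → [9, 11, 12, 29, 49, 37, 17, 52, 47, 35]
  35 < parent 49 at index 4, swap → [9, 11, 12, 29, 35, 37, 17, 52, 47, 49]

[9, 11, 12, 29, 35, 37, 17, 52, 47, 49]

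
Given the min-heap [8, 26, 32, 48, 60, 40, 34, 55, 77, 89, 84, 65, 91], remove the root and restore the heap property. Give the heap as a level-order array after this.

[26, 48, 32, 55, 60, 40, 34, 91, 77, 89, 84, 65]

remove root 8; move last element 91 to root → [91, 26, 32, 48, 60, 40, 34, 55, 77, 89, 84, 65]
91 vs smaller child 26 at index 1, swap → [26, 91, 32, 48, 60, 40, 34, 55, 77, 89, 84, 65]
91 vs smaller child 48 at index 3, swap → [26, 48, 32, 91, 60, 40, 34, 55, 77, 89, 84, 65]
91 vs smaller child 55 at index 7, swap → [26, 48, 32, 55, 60, 40, 34, 91, 77, 89, 84, 65]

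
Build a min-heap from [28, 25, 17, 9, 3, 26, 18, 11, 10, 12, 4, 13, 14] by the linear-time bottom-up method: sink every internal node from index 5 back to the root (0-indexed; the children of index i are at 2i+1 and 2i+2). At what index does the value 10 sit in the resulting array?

sift down from index 5:
  26 vs smaller child 13 at index 11, swap → [28, 25, 17, 9, 3, 13, 18, 11, 10, 12, 4, 26, 14]
sift down from index 4: already satisfies heap property
sift down from index 3: already satisfies heap property
sift down from index 2:
  17 vs smaller child 13 at index 5, swap → [28, 25, 13, 9, 3, 17, 18, 11, 10, 12, 4, 26, 14]
  17 vs smaller child 14 at index 12, swap → [28, 25, 13, 9, 3, 14, 18, 11, 10, 12, 4, 26, 17]
sift down from index 1:
  25 vs smaller child 3 at index 4, swap → [28, 3, 13, 9, 25, 14, 18, 11, 10, 12, 4, 26, 17]
  25 vs smaller child 4 at index 10, swap → [28, 3, 13, 9, 4, 14, 18, 11, 10, 12, 25, 26, 17]
sift down from index 0:
  28 vs smaller child 3 at index 1, swap → [3, 28, 13, 9, 4, 14, 18, 11, 10, 12, 25, 26, 17]
  28 vs smaller child 4 at index 4, swap → [3, 4, 13, 9, 28, 14, 18, 11, 10, 12, 25, 26, 17]
  28 vs smaller child 12 at index 9, swap → [3, 4, 13, 9, 12, 14, 18, 11, 10, 28, 25, 26, 17]
resulting array: [3, 4, 13, 9, 12, 14, 18, 11, 10, 28, 25, 26, 17]

8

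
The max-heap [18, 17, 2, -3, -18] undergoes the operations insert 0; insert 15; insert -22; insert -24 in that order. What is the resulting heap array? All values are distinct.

insert 0:
  append 0 at index 5 → [18, 17, 2, -3, -18, 0] (no swap needed)
insert 15:
  append 15 at index 6 → [18, 17, 2, -3, -18, 0, 15]
  15 > parent 2 at index 2, swap → [18, 17, 15, -3, -18, 0, 2]
insert -22:
  append -22 at index 7 → [18, 17, 15, -3, -18, 0, 2, -22] (no swap needed)
insert -24:
  append -24 at index 8 → [18, 17, 15, -3, -18, 0, 2, -22, -24] (no swap needed)

[18, 17, 15, -3, -18, 0, 2, -22, -24]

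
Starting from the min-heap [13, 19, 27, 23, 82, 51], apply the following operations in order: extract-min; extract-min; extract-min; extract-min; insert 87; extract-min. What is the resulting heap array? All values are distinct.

extract-min → returns 13:
  remove root 13; move last element 51 to root → [51, 19, 27, 23, 82]
  51 vs smaller child 19 at index 1, swap → [19, 51, 27, 23, 82]
  51 vs smaller child 23 at index 3, swap → [19, 23, 27, 51, 82]
extract-min → returns 19:
  remove root 19; move last element 82 to root → [82, 23, 27, 51]
  82 vs smaller child 23 at index 1, swap → [23, 82, 27, 51]
  82 vs only child 51 at index 3, swap → [23, 51, 27, 82]
extract-min → returns 23:
  remove root 23; move last element 82 to root → [82, 51, 27]
  82 vs smaller child 27 at index 2, swap → [27, 51, 82]
extract-min → returns 27:
  remove root 27; move last element 82 to root → [82, 51]
  82 vs only child 51 at index 1, swap → [51, 82]
insert 87:
  append 87 at index 2 → [51, 82, 87] (no swap needed)
extract-min → returns 51:
  remove root 51; move last element 87 to root → [87, 82]
  87 vs only child 82 at index 1, swap → [82, 87]

[82, 87]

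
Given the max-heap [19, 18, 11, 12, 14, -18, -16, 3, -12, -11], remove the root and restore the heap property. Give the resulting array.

[18, 14, 11, 12, -11, -18, -16, 3, -12]

remove root 19; move last element -11 to root → [-11, 18, 11, 12, 14, -18, -16, 3, -12]
-11 vs larger child 18 at index 1, swap → [18, -11, 11, 12, 14, -18, -16, 3, -12]
-11 vs larger child 14 at index 4, swap → [18, 14, 11, 12, -11, -18, -16, 3, -12]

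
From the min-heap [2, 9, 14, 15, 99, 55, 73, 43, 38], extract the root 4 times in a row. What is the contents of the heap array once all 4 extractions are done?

[38, 55, 43, 73, 99]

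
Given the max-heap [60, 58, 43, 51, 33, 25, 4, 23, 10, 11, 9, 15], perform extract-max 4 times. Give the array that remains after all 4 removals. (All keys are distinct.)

extract-max #1 returns 60:
  remove root 60; move last element 15 to root → [15, 58, 43, 51, 33, 25, 4, 23, 10, 11, 9]
  15 vs larger child 58 at index 1, swap → [58, 15, 43, 51, 33, 25, 4, 23, 10, 11, 9]
  15 vs larger child 51 at index 3, swap → [58, 51, 43, 15, 33, 25, 4, 23, 10, 11, 9]
  15 vs larger child 23 at index 7, swap → [58, 51, 43, 23, 33, 25, 4, 15, 10, 11, 9]
extract-max #2 returns 58:
  remove root 58; move last element 9 to root → [9, 51, 43, 23, 33, 25, 4, 15, 10, 11]
  9 vs larger child 51 at index 1, swap → [51, 9, 43, 23, 33, 25, 4, 15, 10, 11]
  9 vs larger child 33 at index 4, swap → [51, 33, 43, 23, 9, 25, 4, 15, 10, 11]
  9 vs only child 11 at index 9, swap → [51, 33, 43, 23, 11, 25, 4, 15, 10, 9]
extract-max #3 returns 51:
  remove root 51; move last element 9 to root → [9, 33, 43, 23, 11, 25, 4, 15, 10]
  9 vs larger child 43 at index 2, swap → [43, 33, 9, 23, 11, 25, 4, 15, 10]
  9 vs larger child 25 at index 5, swap → [43, 33, 25, 23, 11, 9, 4, 15, 10]
extract-max #4 returns 43:
  remove root 43; move last element 10 to root → [10, 33, 25, 23, 11, 9, 4, 15]
  10 vs larger child 33 at index 1, swap → [33, 10, 25, 23, 11, 9, 4, 15]
  10 vs larger child 23 at index 3, swap → [33, 23, 25, 10, 11, 9, 4, 15]
  10 vs only child 15 at index 7, swap → [33, 23, 25, 15, 11, 9, 4, 10]

[33, 23, 25, 15, 11, 9, 4, 10]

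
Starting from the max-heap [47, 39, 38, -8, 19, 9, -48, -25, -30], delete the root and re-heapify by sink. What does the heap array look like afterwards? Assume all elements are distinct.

remove root 47; move last element -30 to root → [-30, 39, 38, -8, 19, 9, -48, -25]
-30 vs larger child 39 at index 1, swap → [39, -30, 38, -8, 19, 9, -48, -25]
-30 vs larger child 19 at index 4, swap → [39, 19, 38, -8, -30, 9, -48, -25]

[39, 19, 38, -8, -30, 9, -48, -25]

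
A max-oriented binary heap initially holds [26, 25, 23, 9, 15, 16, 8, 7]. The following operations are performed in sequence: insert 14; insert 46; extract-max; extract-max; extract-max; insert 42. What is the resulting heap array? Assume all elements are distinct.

insert 14:
  append 14 at index 8 → [26, 25, 23, 9, 15, 16, 8, 7, 14]
  14 > parent 9 at index 3, swap → [26, 25, 23, 14, 15, 16, 8, 7, 9]
insert 46:
  append 46 at index 9 → [26, 25, 23, 14, 15, 16, 8, 7, 9, 46]
  46 > parent 15 at index 4, swap → [26, 25, 23, 14, 46, 16, 8, 7, 9, 15]
  46 > parent 25 at index 1, swap → [26, 46, 23, 14, 25, 16, 8, 7, 9, 15]
  46 > parent 26 at index 0, swap → [46, 26, 23, 14, 25, 16, 8, 7, 9, 15]
extract-max → returns 46:
  remove root 46; move last element 15 to root → [15, 26, 23, 14, 25, 16, 8, 7, 9]
  15 vs larger child 26 at index 1, swap → [26, 15, 23, 14, 25, 16, 8, 7, 9]
  15 vs larger child 25 at index 4, swap → [26, 25, 23, 14, 15, 16, 8, 7, 9]
extract-max → returns 26:
  remove root 26; move last element 9 to root → [9, 25, 23, 14, 15, 16, 8, 7]
  9 vs larger child 25 at index 1, swap → [25, 9, 23, 14, 15, 16, 8, 7]
  9 vs larger child 15 at index 4, swap → [25, 15, 23, 14, 9, 16, 8, 7]
extract-max → returns 25:
  remove root 25; move last element 7 to root → [7, 15, 23, 14, 9, 16, 8]
  7 vs larger child 23 at index 2, swap → [23, 15, 7, 14, 9, 16, 8]
  7 vs larger child 16 at index 5, swap → [23, 15, 16, 14, 9, 7, 8]
insert 42:
  append 42 at index 7 → [23, 15, 16, 14, 9, 7, 8, 42]
  42 > parent 14 at index 3, swap → [23, 15, 16, 42, 9, 7, 8, 14]
  42 > parent 15 at index 1, swap → [23, 42, 16, 15, 9, 7, 8, 14]
  42 > parent 23 at index 0, swap → [42, 23, 16, 15, 9, 7, 8, 14]

[42, 23, 16, 15, 9, 7, 8, 14]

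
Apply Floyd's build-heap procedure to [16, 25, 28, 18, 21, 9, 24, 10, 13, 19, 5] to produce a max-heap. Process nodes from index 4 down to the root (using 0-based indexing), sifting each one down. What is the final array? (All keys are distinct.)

sift down from index 4: already satisfies heap property
sift down from index 3: already satisfies heap property
sift down from index 2: already satisfies heap property
sift down from index 1: already satisfies heap property
sift down from index 0:
  16 vs larger child 28 at index 2, swap → [28, 25, 16, 18, 21, 9, 24, 10, 13, 19, 5]
  16 vs larger child 24 at index 6, swap → [28, 25, 24, 18, 21, 9, 16, 10, 13, 19, 5]

[28, 25, 24, 18, 21, 9, 16, 10, 13, 19, 5]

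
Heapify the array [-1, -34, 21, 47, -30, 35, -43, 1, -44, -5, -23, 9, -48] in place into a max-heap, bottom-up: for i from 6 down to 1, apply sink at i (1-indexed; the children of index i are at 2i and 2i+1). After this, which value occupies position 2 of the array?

1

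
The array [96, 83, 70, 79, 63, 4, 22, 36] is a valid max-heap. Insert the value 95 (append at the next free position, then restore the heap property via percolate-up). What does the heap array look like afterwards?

[96, 95, 70, 83, 63, 4, 22, 36, 79]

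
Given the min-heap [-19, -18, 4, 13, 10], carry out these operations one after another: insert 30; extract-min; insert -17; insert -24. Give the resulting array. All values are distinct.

[-24, 10, -18, 13, 30, 4, -17]

insert 30:
  append 30 at index 5 → [-19, -18, 4, 13, 10, 30] (no swap needed)
extract-min → returns -19:
  remove root -19; move last element 30 to root → [30, -18, 4, 13, 10]
  30 vs smaller child -18 at index 1, swap → [-18, 30, 4, 13, 10]
  30 vs smaller child 10 at index 4, swap → [-18, 10, 4, 13, 30]
insert -17:
  append -17 at index 5 → [-18, 10, 4, 13, 30, -17]
  -17 < parent 4 at index 2, swap → [-18, 10, -17, 13, 30, 4]
insert -24:
  append -24 at index 6 → [-18, 10, -17, 13, 30, 4, -24]
  -24 < parent -17 at index 2, swap → [-18, 10, -24, 13, 30, 4, -17]
  -24 < parent -18 at index 0, swap → [-24, 10, -18, 13, 30, 4, -17]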